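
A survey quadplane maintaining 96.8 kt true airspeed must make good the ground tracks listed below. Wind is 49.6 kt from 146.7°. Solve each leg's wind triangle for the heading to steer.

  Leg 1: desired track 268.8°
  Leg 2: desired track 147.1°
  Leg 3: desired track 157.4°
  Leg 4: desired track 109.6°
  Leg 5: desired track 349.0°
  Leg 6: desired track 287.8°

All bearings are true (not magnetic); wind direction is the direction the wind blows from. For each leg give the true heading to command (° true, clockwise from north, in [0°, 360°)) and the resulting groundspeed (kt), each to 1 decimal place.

Leg 1: desired track 268.8°; wind correction -25.7° → command heading 243.1°, groundspeed 113.6 kt
Leg 2: desired track 147.1°; wind correction -0.2° → command heading 146.9°, groundspeed 47.2 kt
Leg 3: desired track 157.4°; wind correction -5.5° → command heading 151.9°, groundspeed 47.6 kt
Leg 4: desired track 109.6°; wind correction +18.0° → command heading 127.6°, groundspeed 52.5 kt
Leg 5: desired track 349.0°; wind correction +11.2° → command heading 0.2°, groundspeed 140.8 kt
Leg 6: desired track 287.8°; wind correction -18.8° → command heading 269.0°, groundspeed 130.3 kt

Leg 1: heading=243.1°, groundspeed=113.6 kt
Leg 2: heading=146.9°, groundspeed=47.2 kt
Leg 3: heading=151.9°, groundspeed=47.6 kt
Leg 4: heading=127.6°, groundspeed=52.5 kt
Leg 5: heading=0.2°, groundspeed=140.8 kt
Leg 6: heading=269.0°, groundspeed=130.3 kt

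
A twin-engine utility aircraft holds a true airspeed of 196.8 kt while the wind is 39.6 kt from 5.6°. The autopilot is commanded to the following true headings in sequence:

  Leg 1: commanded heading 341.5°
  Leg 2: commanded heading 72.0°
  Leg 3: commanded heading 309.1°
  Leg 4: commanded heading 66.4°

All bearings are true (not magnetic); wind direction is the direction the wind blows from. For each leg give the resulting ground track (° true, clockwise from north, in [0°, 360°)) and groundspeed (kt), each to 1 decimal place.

Leg 1: heading 341.5°; drift -5.7° → track 335.8°, groundspeed 161.5 kt
Leg 2: heading 72.0°; drift +11.3° → track 83.3°, groundspeed 184.5 kt
Leg 3: heading 309.1°; drift -10.7° → track 298.4°, groundspeed 178.0 kt
Leg 4: heading 66.4°; drift +11.0° → track 77.4°, groundspeed 180.8 kt

Leg 1: track=335.8°, groundspeed=161.5 kt
Leg 2: track=83.3°, groundspeed=184.5 kt
Leg 3: track=298.4°, groundspeed=178.0 kt
Leg 4: track=77.4°, groundspeed=180.8 kt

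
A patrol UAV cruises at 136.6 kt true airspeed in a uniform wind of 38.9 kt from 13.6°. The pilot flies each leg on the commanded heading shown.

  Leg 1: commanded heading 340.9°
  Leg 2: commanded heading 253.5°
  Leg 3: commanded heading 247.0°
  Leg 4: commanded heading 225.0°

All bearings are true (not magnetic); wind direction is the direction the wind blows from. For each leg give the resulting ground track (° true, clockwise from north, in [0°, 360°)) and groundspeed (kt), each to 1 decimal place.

Leg 1: track=329.5°, groundspeed=106.0 kt
Leg 2: track=241.3°, groundspeed=159.7 kt
Leg 3: track=235.9°, groundspeed=162.8 kt
Leg 4: track=218.2°, groundspeed=171.0 kt

Leg 1: heading 340.9°; drift -11.4° → track 329.5°, groundspeed 106.0 kt
Leg 2: heading 253.5°; drift -12.2° → track 241.3°, groundspeed 159.7 kt
Leg 3: heading 247.0°; drift -11.1° → track 235.9°, groundspeed 162.8 kt
Leg 4: heading 225.0°; drift -6.8° → track 218.2°, groundspeed 171.0 kt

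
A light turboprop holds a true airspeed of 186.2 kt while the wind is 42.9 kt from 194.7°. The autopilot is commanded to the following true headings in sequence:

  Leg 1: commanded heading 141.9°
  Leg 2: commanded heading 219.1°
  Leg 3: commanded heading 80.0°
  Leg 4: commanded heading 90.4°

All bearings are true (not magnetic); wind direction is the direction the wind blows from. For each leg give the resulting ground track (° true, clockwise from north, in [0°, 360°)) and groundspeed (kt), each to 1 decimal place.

Leg 1: track=129.9°, groundspeed=163.9 kt
Leg 2: track=226.0°, groundspeed=148.2 kt
Leg 3: track=69.2°, groundspeed=207.8 kt
Leg 4: track=78.5°, groundspeed=201.1 kt

Leg 1: heading 141.9°; drift -12.0° → track 129.9°, groundspeed 163.9 kt
Leg 2: heading 219.1°; drift +6.9° → track 226.0°, groundspeed 148.2 kt
Leg 3: heading 80.0°; drift -10.8° → track 69.2°, groundspeed 207.8 kt
Leg 4: heading 90.4°; drift -11.9° → track 78.5°, groundspeed 201.1 kt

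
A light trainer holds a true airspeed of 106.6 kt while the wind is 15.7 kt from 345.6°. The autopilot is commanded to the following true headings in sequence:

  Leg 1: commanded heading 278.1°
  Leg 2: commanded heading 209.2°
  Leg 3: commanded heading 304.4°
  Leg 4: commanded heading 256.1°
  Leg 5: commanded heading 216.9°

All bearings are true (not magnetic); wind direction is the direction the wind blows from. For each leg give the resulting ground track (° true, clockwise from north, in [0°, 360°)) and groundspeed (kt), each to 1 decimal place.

Leg 1: heading 278.1°; drift -8.2° → track 269.9°, groundspeed 101.6 kt
Leg 2: heading 209.2°; drift -5.2° → track 204.0°, groundspeed 118.5 kt
Leg 3: heading 304.4°; drift -6.2° → track 298.2°, groundspeed 95.3 kt
Leg 4: heading 256.1°; drift -8.4° → track 247.7°, groundspeed 107.6 kt
Leg 5: heading 216.9°; drift -6.0° → track 210.9°, groundspeed 117.1 kt

Leg 1: track=269.9°, groundspeed=101.6 kt
Leg 2: track=204.0°, groundspeed=118.5 kt
Leg 3: track=298.2°, groundspeed=95.3 kt
Leg 4: track=247.7°, groundspeed=107.6 kt
Leg 5: track=210.9°, groundspeed=117.1 kt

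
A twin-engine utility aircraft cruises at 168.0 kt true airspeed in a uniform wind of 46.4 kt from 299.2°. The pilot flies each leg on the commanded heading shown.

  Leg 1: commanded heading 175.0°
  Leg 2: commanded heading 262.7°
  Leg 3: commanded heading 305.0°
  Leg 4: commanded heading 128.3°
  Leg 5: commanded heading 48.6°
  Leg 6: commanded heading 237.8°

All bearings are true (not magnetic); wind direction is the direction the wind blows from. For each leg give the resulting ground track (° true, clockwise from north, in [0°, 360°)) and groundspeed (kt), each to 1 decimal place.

Leg 1: heading 175.0°; drift -11.2° → track 163.8°, groundspeed 197.8 kt
Leg 2: heading 262.7°; drift -11.9° → track 250.8°, groundspeed 133.6 kt
Leg 3: heading 305.0°; drift +2.2° → track 307.2°, groundspeed 121.9 kt
Leg 4: heading 128.3°; drift -2.0° → track 126.3°, groundspeed 213.9 kt
Leg 5: heading 48.6°; drift +13.4° → track 62.0°, groundspeed 188.6 kt
Leg 6: heading 237.8°; drift -15.6° → track 222.2°, groundspeed 151.4 kt

Leg 1: track=163.8°, groundspeed=197.8 kt
Leg 2: track=250.8°, groundspeed=133.6 kt
Leg 3: track=307.2°, groundspeed=121.9 kt
Leg 4: track=126.3°, groundspeed=213.9 kt
Leg 5: track=62.0°, groundspeed=188.6 kt
Leg 6: track=222.2°, groundspeed=151.4 kt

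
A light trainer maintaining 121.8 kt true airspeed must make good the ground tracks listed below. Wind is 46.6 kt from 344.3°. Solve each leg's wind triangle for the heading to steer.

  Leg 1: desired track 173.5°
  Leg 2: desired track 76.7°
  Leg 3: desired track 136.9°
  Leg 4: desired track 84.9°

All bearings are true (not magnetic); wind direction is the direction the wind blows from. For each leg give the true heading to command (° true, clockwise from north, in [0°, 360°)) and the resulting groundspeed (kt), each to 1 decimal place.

Leg 1: desired track 173.5°; wind correction +3.5° → command heading 177.0°, groundspeed 167.6 kt
Leg 2: desired track 76.7°; wind correction -22.5° → command heading 54.2°, groundspeed 114.5 kt
Leg 3: desired track 136.9°; wind correction -10.1° → command heading 126.8°, groundspeed 161.3 kt
Leg 4: desired track 84.9°; wind correction -22.1° → command heading 62.8°, groundspeed 121.4 kt

Leg 1: heading=177.0°, groundspeed=167.6 kt
Leg 2: heading=54.2°, groundspeed=114.5 kt
Leg 3: heading=126.8°, groundspeed=161.3 kt
Leg 4: heading=62.8°, groundspeed=121.4 kt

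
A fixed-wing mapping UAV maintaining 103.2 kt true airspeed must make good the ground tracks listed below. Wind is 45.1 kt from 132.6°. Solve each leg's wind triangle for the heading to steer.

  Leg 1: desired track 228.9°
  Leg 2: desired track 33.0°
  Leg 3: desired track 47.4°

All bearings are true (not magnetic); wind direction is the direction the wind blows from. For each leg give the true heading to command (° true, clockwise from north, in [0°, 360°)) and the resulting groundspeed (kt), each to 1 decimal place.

Leg 1: desired track 228.9°; wind correction -25.7° → command heading 203.2°, groundspeed 97.9 kt
Leg 2: desired track 33.0°; wind correction +25.5° → command heading 58.5°, groundspeed 100.6 kt
Leg 3: desired track 47.4°; wind correction +25.8° → command heading 73.2°, groundspeed 89.1 kt

Leg 1: heading=203.2°, groundspeed=97.9 kt
Leg 2: heading=58.5°, groundspeed=100.6 kt
Leg 3: heading=73.2°, groundspeed=89.1 kt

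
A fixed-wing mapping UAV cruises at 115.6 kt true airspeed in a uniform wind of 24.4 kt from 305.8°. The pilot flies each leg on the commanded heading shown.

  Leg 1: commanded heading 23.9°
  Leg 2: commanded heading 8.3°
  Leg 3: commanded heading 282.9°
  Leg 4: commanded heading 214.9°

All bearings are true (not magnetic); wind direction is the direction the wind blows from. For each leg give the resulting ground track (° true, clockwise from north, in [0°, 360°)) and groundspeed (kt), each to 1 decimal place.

Leg 1: heading 23.9°; drift +12.2° → track 36.1°, groundspeed 113.1 kt
Leg 2: heading 8.3°; drift +11.7° → track 20.0°, groundspeed 106.6 kt
Leg 3: heading 282.9°; drift -5.8° → track 277.1°, groundspeed 93.6 kt
Leg 4: heading 214.9°; drift -11.9° → track 203.0°, groundspeed 118.5 kt

Leg 1: track=36.1°, groundspeed=113.1 kt
Leg 2: track=20.0°, groundspeed=106.6 kt
Leg 3: track=277.1°, groundspeed=93.6 kt
Leg 4: track=203.0°, groundspeed=118.5 kt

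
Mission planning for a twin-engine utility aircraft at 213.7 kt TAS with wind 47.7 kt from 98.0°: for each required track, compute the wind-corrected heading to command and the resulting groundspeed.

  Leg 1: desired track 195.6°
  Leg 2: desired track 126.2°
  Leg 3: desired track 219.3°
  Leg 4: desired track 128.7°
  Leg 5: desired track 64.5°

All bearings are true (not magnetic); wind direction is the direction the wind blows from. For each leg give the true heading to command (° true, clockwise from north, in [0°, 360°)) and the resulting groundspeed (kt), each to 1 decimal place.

Leg 1: desired track 195.6°; wind correction -12.8° → command heading 182.8°, groundspeed 214.7 kt
Leg 2: desired track 126.2°; wind correction -6.1° → command heading 120.1°, groundspeed 170.5 kt
Leg 3: desired track 219.3°; wind correction -11.0° → command heading 208.3°, groundspeed 234.6 kt
Leg 4: desired track 128.7°; wind correction -6.5° → command heading 122.2°, groundspeed 171.3 kt
Leg 5: desired track 64.5°; wind correction +7.1° → command heading 71.6°, groundspeed 172.3 kt

Leg 1: heading=182.8°, groundspeed=214.7 kt
Leg 2: heading=120.1°, groundspeed=170.5 kt
Leg 3: heading=208.3°, groundspeed=234.6 kt
Leg 4: heading=122.2°, groundspeed=171.3 kt
Leg 5: heading=71.6°, groundspeed=172.3 kt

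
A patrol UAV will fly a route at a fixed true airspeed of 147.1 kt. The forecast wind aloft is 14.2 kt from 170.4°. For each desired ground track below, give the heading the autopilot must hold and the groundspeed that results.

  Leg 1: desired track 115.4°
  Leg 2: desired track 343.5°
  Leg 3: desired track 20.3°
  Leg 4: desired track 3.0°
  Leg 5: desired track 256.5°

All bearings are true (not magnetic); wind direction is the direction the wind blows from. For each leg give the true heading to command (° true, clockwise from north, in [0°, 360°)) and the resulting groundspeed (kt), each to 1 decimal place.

Leg 1: desired track 115.4°; wind correction +4.5° → command heading 119.9°, groundspeed 138.5 kt
Leg 2: desired track 343.5°; wind correction -0.7° → command heading 342.8°, groundspeed 161.2 kt
Leg 3: desired track 20.3°; wind correction +2.8° → command heading 23.1°, groundspeed 159.2 kt
Leg 4: desired track 3.0°; wind correction +1.2° → command heading 4.2°, groundspeed 160.9 kt
Leg 5: desired track 256.5°; wind correction -5.5° → command heading 251.0°, groundspeed 145.5 kt

Leg 1: heading=119.9°, groundspeed=138.5 kt
Leg 2: heading=342.8°, groundspeed=161.2 kt
Leg 3: heading=23.1°, groundspeed=159.2 kt
Leg 4: heading=4.2°, groundspeed=160.9 kt
Leg 5: heading=251.0°, groundspeed=145.5 kt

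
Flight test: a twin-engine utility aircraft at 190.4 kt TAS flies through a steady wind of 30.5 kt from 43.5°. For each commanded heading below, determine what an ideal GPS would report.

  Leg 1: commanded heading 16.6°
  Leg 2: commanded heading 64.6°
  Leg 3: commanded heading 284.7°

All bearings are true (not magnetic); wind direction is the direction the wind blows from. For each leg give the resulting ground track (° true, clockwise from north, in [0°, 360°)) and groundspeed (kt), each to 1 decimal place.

Leg 1: track=11.8°, groundspeed=163.8 kt
Leg 2: track=68.5°, groundspeed=162.3 kt
Leg 3: track=277.3°, groundspeed=206.8 kt

Leg 1: heading 16.6°; drift -4.8° → track 11.8°, groundspeed 163.8 kt
Leg 2: heading 64.6°; drift +3.9° → track 68.5°, groundspeed 162.3 kt
Leg 3: heading 284.7°; drift -7.4° → track 277.3°, groundspeed 206.8 kt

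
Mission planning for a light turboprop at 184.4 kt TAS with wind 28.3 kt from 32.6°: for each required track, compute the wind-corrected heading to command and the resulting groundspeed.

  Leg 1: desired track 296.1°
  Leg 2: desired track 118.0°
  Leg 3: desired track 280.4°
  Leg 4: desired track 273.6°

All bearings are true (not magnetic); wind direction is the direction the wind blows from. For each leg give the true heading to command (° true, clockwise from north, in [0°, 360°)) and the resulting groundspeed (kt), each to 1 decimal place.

Leg 1: desired track 296.1°; wind correction +8.8° → command heading 304.9°, groundspeed 185.4 kt
Leg 2: desired track 118.0°; wind correction -8.8° → command heading 109.2°, groundspeed 180.0 kt
Leg 3: desired track 280.4°; wind correction +8.2° → command heading 288.6°, groundspeed 193.2 kt
Leg 4: desired track 273.6°; wind correction +7.7° → command heading 281.3°, groundspeed 196.5 kt

Leg 1: heading=304.9°, groundspeed=185.4 kt
Leg 2: heading=109.2°, groundspeed=180.0 kt
Leg 3: heading=288.6°, groundspeed=193.2 kt
Leg 4: heading=281.3°, groundspeed=196.5 kt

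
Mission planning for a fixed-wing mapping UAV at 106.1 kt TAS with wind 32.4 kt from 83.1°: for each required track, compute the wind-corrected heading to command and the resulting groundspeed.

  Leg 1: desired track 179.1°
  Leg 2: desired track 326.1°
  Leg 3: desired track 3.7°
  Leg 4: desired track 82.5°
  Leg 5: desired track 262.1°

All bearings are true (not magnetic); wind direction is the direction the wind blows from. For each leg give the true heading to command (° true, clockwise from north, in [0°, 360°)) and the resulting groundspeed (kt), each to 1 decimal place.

Leg 1: heading=161.4°, groundspeed=104.5 kt
Leg 2: heading=341.9°, groundspeed=116.8 kt
Leg 3: heading=21.2°, groundspeed=95.2 kt
Leg 4: heading=82.7°, groundspeed=73.7 kt
Leg 5: heading=261.8°, groundspeed=138.5 kt

Leg 1: desired track 179.1°; wind correction -17.7° → command heading 161.4°, groundspeed 104.5 kt
Leg 2: desired track 326.1°; wind correction +15.8° → command heading 341.9°, groundspeed 116.8 kt
Leg 3: desired track 3.7°; wind correction +17.5° → command heading 21.2°, groundspeed 95.2 kt
Leg 4: desired track 82.5°; wind correction +0.2° → command heading 82.7°, groundspeed 73.7 kt
Leg 5: desired track 262.1°; wind correction -0.3° → command heading 261.8°, groundspeed 138.5 kt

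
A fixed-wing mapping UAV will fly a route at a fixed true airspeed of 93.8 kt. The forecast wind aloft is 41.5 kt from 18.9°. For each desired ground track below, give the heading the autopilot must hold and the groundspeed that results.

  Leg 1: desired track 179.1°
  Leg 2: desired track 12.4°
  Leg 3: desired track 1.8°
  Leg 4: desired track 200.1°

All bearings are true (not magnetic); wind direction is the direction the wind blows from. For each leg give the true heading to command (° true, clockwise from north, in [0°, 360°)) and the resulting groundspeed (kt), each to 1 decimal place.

Leg 1: heading=170.5°, groundspeed=131.8 kt
Leg 2: heading=15.3°, groundspeed=52.4 kt
Leg 3: heading=9.3°, groundspeed=53.3 kt
Leg 4: heading=200.6°, groundspeed=135.3 kt

Leg 1: desired track 179.1°; wind correction -8.6° → command heading 170.5°, groundspeed 131.8 kt
Leg 2: desired track 12.4°; wind correction +2.9° → command heading 15.3°, groundspeed 52.4 kt
Leg 3: desired track 1.8°; wind correction +7.5° → command heading 9.3°, groundspeed 53.3 kt
Leg 4: desired track 200.1°; wind correction +0.5° → command heading 200.6°, groundspeed 135.3 kt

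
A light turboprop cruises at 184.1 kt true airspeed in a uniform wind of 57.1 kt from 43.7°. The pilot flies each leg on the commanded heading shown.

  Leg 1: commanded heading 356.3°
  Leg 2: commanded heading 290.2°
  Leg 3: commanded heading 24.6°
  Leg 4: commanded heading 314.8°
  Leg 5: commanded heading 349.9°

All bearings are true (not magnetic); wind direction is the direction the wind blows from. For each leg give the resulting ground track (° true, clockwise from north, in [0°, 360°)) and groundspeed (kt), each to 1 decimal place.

Leg 1: heading 356.3°; drift -16.1° → track 340.2°, groundspeed 151.4 kt
Leg 2: heading 290.2°; drift -14.2° → track 276.0°, groundspeed 213.4 kt
Leg 3: heading 24.6°; drift -8.2° → track 16.4°, groundspeed 131.5 kt
Leg 4: heading 314.8°; drift -17.3° → track 297.5°, groundspeed 191.7 kt
Leg 5: heading 349.9°; drift -17.0° → track 332.9°, groundspeed 157.3 kt

Leg 1: track=340.2°, groundspeed=151.4 kt
Leg 2: track=276.0°, groundspeed=213.4 kt
Leg 3: track=16.4°, groundspeed=131.5 kt
Leg 4: track=297.5°, groundspeed=191.7 kt
Leg 5: track=332.9°, groundspeed=157.3 kt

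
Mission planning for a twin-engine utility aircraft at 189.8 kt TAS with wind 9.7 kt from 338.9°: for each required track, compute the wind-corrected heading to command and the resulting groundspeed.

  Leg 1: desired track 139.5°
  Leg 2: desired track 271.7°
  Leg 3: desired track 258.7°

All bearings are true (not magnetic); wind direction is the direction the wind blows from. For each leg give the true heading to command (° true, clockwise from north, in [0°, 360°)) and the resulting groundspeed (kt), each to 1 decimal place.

Leg 1: heading=138.5°, groundspeed=198.9 kt
Leg 2: heading=274.4°, groundspeed=185.8 kt
Leg 3: heading=261.6°, groundspeed=187.9 kt

Leg 1: desired track 139.5°; wind correction -1.0° → command heading 138.5°, groundspeed 198.9 kt
Leg 2: desired track 271.7°; wind correction +2.7° → command heading 274.4°, groundspeed 185.8 kt
Leg 3: desired track 258.7°; wind correction +2.9° → command heading 261.6°, groundspeed 187.9 kt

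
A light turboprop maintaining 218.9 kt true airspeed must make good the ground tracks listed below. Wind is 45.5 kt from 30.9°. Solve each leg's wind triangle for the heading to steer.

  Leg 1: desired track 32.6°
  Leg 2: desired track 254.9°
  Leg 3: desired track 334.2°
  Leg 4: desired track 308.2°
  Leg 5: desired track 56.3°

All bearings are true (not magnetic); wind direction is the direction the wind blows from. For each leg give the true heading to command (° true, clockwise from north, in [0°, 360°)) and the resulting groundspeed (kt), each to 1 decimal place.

Leg 1: heading=32.2°, groundspeed=173.4 kt
Leg 2: heading=263.2°, groundspeed=249.3 kt
Leg 3: heading=344.2°, groundspeed=190.6 kt
Leg 4: heading=320.1°, groundspeed=208.4 kt
Leg 5: heading=51.2°, groundspeed=176.9 kt

Leg 1: desired track 32.6°; wind correction -0.4° → command heading 32.2°, groundspeed 173.4 kt
Leg 2: desired track 254.9°; wind correction +8.3° → command heading 263.2°, groundspeed 249.3 kt
Leg 3: desired track 334.2°; wind correction +10.0° → command heading 344.2°, groundspeed 190.6 kt
Leg 4: desired track 308.2°; wind correction +11.9° → command heading 320.1°, groundspeed 208.4 kt
Leg 5: desired track 56.3°; wind correction -5.1° → command heading 51.2°, groundspeed 176.9 kt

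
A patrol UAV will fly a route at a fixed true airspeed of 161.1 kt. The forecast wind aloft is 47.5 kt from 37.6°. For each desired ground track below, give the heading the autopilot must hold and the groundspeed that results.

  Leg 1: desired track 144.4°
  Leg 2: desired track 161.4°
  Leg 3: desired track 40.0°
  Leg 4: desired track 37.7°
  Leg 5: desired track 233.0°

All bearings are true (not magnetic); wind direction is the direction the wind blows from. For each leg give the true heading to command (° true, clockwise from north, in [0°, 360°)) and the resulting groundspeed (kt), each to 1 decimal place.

Leg 1: desired track 144.4°; wind correction -16.4° → command heading 128.0°, groundspeed 168.3 kt
Leg 2: desired track 161.4°; wind correction -14.2° → command heading 147.2°, groundspeed 182.6 kt
Leg 3: desired track 40.0°; wind correction -0.7° → command heading 39.3°, groundspeed 113.6 kt
Leg 4: desired track 37.7°; wind correction +0.0° → command heading 37.7°, groundspeed 113.6 kt
Leg 5: desired track 233.0°; wind correction +4.5° → command heading 237.5°, groundspeed 206.4 kt

Leg 1: heading=128.0°, groundspeed=168.3 kt
Leg 2: heading=147.2°, groundspeed=182.6 kt
Leg 3: heading=39.3°, groundspeed=113.6 kt
Leg 4: heading=37.7°, groundspeed=113.6 kt
Leg 5: heading=237.5°, groundspeed=206.4 kt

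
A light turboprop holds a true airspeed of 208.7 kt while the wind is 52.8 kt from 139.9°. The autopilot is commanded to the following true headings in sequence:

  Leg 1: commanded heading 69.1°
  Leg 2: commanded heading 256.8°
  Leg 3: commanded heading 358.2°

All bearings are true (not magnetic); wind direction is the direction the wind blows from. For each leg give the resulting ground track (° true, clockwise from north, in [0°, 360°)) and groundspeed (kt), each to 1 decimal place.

Leg 1: heading 69.1°; drift -14.6° → track 54.5°, groundspeed 197.7 kt
Leg 2: heading 256.8°; drift +11.4° → track 268.2°, groundspeed 237.3 kt
Leg 3: heading 358.2°; drift -7.5° → track 350.7°, groundspeed 252.3 kt

Leg 1: track=54.5°, groundspeed=197.7 kt
Leg 2: track=268.2°, groundspeed=237.3 kt
Leg 3: track=350.7°, groundspeed=252.3 kt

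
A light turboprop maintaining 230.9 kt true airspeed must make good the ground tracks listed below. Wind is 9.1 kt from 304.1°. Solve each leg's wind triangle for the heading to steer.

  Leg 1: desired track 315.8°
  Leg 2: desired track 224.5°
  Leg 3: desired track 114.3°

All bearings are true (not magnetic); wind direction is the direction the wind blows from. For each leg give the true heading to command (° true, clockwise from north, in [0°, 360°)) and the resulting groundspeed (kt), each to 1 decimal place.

Leg 1: heading=315.3°, groundspeed=222.0 kt
Leg 2: heading=226.7°, groundspeed=229.1 kt
Leg 3: heading=113.9°, groundspeed=239.9 kt

Leg 1: desired track 315.8°; wind correction -0.5° → command heading 315.3°, groundspeed 222.0 kt
Leg 2: desired track 224.5°; wind correction +2.2° → command heading 226.7°, groundspeed 229.1 kt
Leg 3: desired track 114.3°; wind correction -0.4° → command heading 113.9°, groundspeed 239.9 kt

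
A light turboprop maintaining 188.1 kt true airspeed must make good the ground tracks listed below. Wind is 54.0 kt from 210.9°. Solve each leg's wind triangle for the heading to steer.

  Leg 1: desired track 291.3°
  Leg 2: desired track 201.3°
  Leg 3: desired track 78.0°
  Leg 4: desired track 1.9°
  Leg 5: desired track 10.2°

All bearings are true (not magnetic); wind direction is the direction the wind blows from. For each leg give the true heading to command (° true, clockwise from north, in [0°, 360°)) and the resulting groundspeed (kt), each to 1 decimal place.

Leg 1: heading=274.9°, groundspeed=171.4 kt
Leg 2: heading=204.0°, groundspeed=134.6 kt
Leg 3: heading=90.1°, groundspeed=220.7 kt
Leg 4: heading=353.9°, groundspeed=233.5 kt
Leg 5: heading=4.4°, groundspeed=237.6 kt

Leg 1: desired track 291.3°; wind correction -16.4° → command heading 274.9°, groundspeed 171.4 kt
Leg 2: desired track 201.3°; wind correction +2.7° → command heading 204.0°, groundspeed 134.6 kt
Leg 3: desired track 78.0°; wind correction +12.1° → command heading 90.1°, groundspeed 220.7 kt
Leg 4: desired track 1.9°; wind correction -8.0° → command heading 353.9°, groundspeed 233.5 kt
Leg 5: desired track 10.2°; wind correction -5.8° → command heading 4.4°, groundspeed 237.6 kt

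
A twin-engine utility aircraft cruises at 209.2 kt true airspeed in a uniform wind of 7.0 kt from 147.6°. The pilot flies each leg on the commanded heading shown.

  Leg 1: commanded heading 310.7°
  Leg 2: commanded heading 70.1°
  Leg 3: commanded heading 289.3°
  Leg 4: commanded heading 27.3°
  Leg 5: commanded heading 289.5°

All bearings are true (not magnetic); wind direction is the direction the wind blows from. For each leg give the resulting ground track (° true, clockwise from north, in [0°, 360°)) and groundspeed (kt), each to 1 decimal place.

Leg 1: track=311.2°, groundspeed=215.9 kt
Leg 2: track=68.2°, groundspeed=207.8 kt
Leg 3: track=290.5°, groundspeed=214.7 kt
Leg 4: track=25.7°, groundspeed=212.8 kt
Leg 5: track=290.7°, groundspeed=214.8 kt

Leg 1: heading 310.7°; drift +0.5° → track 311.2°, groundspeed 215.9 kt
Leg 2: heading 70.1°; drift -1.9° → track 68.2°, groundspeed 207.8 kt
Leg 3: heading 289.3°; drift +1.2° → track 290.5°, groundspeed 214.7 kt
Leg 4: heading 27.3°; drift -1.6° → track 25.7°, groundspeed 212.8 kt
Leg 5: heading 289.5°; drift +1.2° → track 290.7°, groundspeed 214.8 kt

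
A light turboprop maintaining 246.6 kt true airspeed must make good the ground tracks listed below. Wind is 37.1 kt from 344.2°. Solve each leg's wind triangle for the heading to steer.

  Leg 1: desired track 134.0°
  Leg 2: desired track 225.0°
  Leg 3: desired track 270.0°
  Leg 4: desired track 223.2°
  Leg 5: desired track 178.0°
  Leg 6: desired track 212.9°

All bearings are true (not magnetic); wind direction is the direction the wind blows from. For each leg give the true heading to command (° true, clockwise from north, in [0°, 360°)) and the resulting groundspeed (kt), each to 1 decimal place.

Leg 1: heading=129.7°, groundspeed=278.0 kt
Leg 2: heading=232.5°, groundspeed=262.6 kt
Leg 3: heading=278.3°, groundspeed=233.9 kt
Leg 4: heading=230.6°, groundspeed=263.6 kt
Leg 5: heading=180.1°, groundspeed=282.5 kt
Leg 6: heading=219.4°, groundspeed=269.5 kt

Leg 1: desired track 134.0°; wind correction -4.3° → command heading 129.7°, groundspeed 278.0 kt
Leg 2: desired track 225.0°; wind correction +7.5° → command heading 232.5°, groundspeed 262.6 kt
Leg 3: desired track 270.0°; wind correction +8.3° → command heading 278.3°, groundspeed 233.9 kt
Leg 4: desired track 223.2°; wind correction +7.4° → command heading 230.6°, groundspeed 263.6 kt
Leg 5: desired track 178.0°; wind correction +2.1° → command heading 180.1°, groundspeed 282.5 kt
Leg 6: desired track 212.9°; wind correction +6.5° → command heading 219.4°, groundspeed 269.5 kt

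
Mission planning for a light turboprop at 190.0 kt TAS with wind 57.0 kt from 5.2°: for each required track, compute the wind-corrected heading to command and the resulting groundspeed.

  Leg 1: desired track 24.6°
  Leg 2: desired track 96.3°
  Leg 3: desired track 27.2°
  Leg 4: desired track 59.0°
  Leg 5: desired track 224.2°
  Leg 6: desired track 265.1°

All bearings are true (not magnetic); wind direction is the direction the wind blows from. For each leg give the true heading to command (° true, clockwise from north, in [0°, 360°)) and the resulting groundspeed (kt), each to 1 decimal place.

Leg 1: heading=18.9°, groundspeed=135.3 kt
Leg 2: heading=78.8°, groundspeed=182.3 kt
Leg 3: heading=20.7°, groundspeed=135.9 kt
Leg 4: heading=45.0°, groundspeed=150.7 kt
Leg 5: heading=235.1°, groundspeed=230.9 kt
Leg 6: heading=282.3°, groundspeed=191.5 kt

Leg 1: desired track 24.6°; wind correction -5.7° → command heading 18.9°, groundspeed 135.3 kt
Leg 2: desired track 96.3°; wind correction -17.5° → command heading 78.8°, groundspeed 182.3 kt
Leg 3: desired track 27.2°; wind correction -6.5° → command heading 20.7°, groundspeed 135.9 kt
Leg 4: desired track 59.0°; wind correction -14.0° → command heading 45.0°, groundspeed 150.7 kt
Leg 5: desired track 224.2°; wind correction +10.9° → command heading 235.1°, groundspeed 230.9 kt
Leg 6: desired track 265.1°; wind correction +17.2° → command heading 282.3°, groundspeed 191.5 kt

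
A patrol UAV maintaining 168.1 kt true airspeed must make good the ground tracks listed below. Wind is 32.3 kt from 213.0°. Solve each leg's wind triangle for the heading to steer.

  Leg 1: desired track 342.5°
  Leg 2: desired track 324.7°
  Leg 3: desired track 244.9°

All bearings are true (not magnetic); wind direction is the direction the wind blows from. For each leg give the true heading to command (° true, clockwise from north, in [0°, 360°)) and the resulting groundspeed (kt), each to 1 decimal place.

Leg 1: desired track 342.5°; wind correction -8.5° → command heading 334.0°, groundspeed 186.8 kt
Leg 2: desired track 324.7°; wind correction -10.3° → command heading 314.4°, groundspeed 177.3 kt
Leg 3: desired track 244.9°; wind correction -5.8° → command heading 239.1°, groundspeed 139.8 kt

Leg 1: heading=334.0°, groundspeed=186.8 kt
Leg 2: heading=314.4°, groundspeed=177.3 kt
Leg 3: heading=239.1°, groundspeed=139.8 kt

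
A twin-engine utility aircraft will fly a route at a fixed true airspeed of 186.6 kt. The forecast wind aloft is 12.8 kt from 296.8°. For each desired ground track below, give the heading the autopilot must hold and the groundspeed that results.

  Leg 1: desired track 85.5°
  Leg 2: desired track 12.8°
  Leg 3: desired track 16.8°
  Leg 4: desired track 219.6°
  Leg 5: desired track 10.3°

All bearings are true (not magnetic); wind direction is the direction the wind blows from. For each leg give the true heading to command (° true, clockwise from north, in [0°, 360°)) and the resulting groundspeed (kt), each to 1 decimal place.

Leg 1: desired track 85.5°; wind correction -2.0° → command heading 83.5°, groundspeed 197.4 kt
Leg 2: desired track 12.8°; wind correction -3.8° → command heading 9.0°, groundspeed 183.1 kt
Leg 3: desired track 16.8°; wind correction -3.9° → command heading 12.9°, groundspeed 184.0 kt
Leg 4: desired track 219.6°; wind correction +3.8° → command heading 223.4°, groundspeed 183.3 kt
Leg 5: desired track 10.3°; wind correction -3.8° → command heading 6.5°, groundspeed 182.6 kt

Leg 1: heading=83.5°, groundspeed=197.4 kt
Leg 2: heading=9.0°, groundspeed=183.1 kt
Leg 3: heading=12.9°, groundspeed=184.0 kt
Leg 4: heading=223.4°, groundspeed=183.3 kt
Leg 5: heading=6.5°, groundspeed=182.6 kt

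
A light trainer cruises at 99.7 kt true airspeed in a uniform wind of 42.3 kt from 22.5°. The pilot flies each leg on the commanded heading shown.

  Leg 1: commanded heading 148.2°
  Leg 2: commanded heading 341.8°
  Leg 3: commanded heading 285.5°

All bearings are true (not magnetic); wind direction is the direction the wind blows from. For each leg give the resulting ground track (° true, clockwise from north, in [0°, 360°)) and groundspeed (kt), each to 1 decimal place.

Leg 1: track=163.6°, groundspeed=129.0 kt
Leg 2: track=319.6°, groundspeed=73.0 kt
Leg 3: track=263.7°, groundspeed=112.9 kt

Leg 1: heading 148.2°; drift +15.4° → track 163.6°, groundspeed 129.0 kt
Leg 2: heading 341.8°; drift -22.2° → track 319.6°, groundspeed 73.0 kt
Leg 3: heading 285.5°; drift -21.8° → track 263.7°, groundspeed 112.9 kt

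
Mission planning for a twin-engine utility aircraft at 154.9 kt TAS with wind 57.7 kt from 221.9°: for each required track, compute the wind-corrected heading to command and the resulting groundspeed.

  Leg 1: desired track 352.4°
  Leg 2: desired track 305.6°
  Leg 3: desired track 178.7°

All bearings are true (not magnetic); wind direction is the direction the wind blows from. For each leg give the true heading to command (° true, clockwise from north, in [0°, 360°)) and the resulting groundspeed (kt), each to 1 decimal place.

Leg 1: heading=335.9°, groundspeed=186.0 kt
Leg 2: heading=283.9°, groundspeed=137.6 kt
Leg 3: heading=193.5°, groundspeed=107.7 kt

Leg 1: desired track 352.4°; wind correction -16.5° → command heading 335.9°, groundspeed 186.0 kt
Leg 2: desired track 305.6°; wind correction -21.7° → command heading 283.9°, groundspeed 137.6 kt
Leg 3: desired track 178.7°; wind correction +14.8° → command heading 193.5°, groundspeed 107.7 kt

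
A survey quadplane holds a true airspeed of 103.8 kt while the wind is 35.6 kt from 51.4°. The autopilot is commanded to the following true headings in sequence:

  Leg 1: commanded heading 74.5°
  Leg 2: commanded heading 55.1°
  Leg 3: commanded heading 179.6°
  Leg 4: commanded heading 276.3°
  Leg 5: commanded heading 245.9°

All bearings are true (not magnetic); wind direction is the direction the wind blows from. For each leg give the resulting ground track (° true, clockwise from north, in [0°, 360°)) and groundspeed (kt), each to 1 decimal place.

Leg 1: track=85.6°, groundspeed=72.4 kt
Leg 2: track=57.0°, groundspeed=68.3 kt
Leg 3: track=192.1°, groundspeed=128.9 kt
Leg 4: track=265.3°, groundspeed=131.4 kt
Leg 5: track=242.2°, groundspeed=138.6 kt

Leg 1: heading 74.5°; drift +11.1° → track 85.6°, groundspeed 72.4 kt
Leg 2: heading 55.1°; drift +1.9° → track 57.0°, groundspeed 68.3 kt
Leg 3: heading 179.6°; drift +12.5° → track 192.1°, groundspeed 128.9 kt
Leg 4: heading 276.3°; drift -11.0° → track 265.3°, groundspeed 131.4 kt
Leg 5: heading 245.9°; drift -3.7° → track 242.2°, groundspeed 138.6 kt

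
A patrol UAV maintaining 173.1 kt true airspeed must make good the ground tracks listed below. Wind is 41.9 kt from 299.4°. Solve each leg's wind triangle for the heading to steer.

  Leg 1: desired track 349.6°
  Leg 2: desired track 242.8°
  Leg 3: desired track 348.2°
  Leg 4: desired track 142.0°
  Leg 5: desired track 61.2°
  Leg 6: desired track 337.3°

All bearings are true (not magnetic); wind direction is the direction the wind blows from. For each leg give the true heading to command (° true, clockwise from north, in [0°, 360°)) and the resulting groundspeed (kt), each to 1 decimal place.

Leg 1: desired track 349.6°; wind correction -10.7° → command heading 338.9°, groundspeed 143.3 kt
Leg 2: desired track 242.8°; wind correction +11.7° → command heading 254.5°, groundspeed 146.5 kt
Leg 3: desired track 348.2°; wind correction -10.5° → command heading 337.7°, groundspeed 142.6 kt
Leg 4: desired track 142.0°; wind correction +5.3° → command heading 147.3°, groundspeed 211.0 kt
Leg 5: desired track 61.2°; wind correction -11.9° → command heading 49.3°, groundspeed 191.5 kt
Leg 6: desired track 337.3°; wind correction -8.6° → command heading 328.7°, groundspeed 138.1 kt

Leg 1: heading=338.9°, groundspeed=143.3 kt
Leg 2: heading=254.5°, groundspeed=146.5 kt
Leg 3: heading=337.7°, groundspeed=142.6 kt
Leg 4: heading=147.3°, groundspeed=211.0 kt
Leg 5: heading=49.3°, groundspeed=191.5 kt
Leg 6: heading=328.7°, groundspeed=138.1 kt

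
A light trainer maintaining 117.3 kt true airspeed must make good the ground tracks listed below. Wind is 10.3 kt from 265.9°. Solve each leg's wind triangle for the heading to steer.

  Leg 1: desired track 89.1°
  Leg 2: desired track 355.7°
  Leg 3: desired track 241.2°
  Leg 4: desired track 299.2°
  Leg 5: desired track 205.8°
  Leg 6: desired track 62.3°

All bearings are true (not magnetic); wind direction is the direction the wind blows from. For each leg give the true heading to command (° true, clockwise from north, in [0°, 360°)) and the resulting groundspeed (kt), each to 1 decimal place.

Leg 1: heading=89.4°, groundspeed=127.6 kt
Leg 2: heading=350.7°, groundspeed=116.8 kt
Leg 3: heading=243.3°, groundspeed=107.9 kt
Leg 4: heading=296.4°, groundspeed=108.6 kt
Leg 5: heading=210.2°, groundspeed=111.8 kt
Leg 6: heading=60.3°, groundspeed=126.7 kt

Leg 1: desired track 89.1°; wind correction +0.3° → command heading 89.4°, groundspeed 127.6 kt
Leg 2: desired track 355.7°; wind correction -5.0° → command heading 350.7°, groundspeed 116.8 kt
Leg 3: desired track 241.2°; wind correction +2.1° → command heading 243.3°, groundspeed 107.9 kt
Leg 4: desired track 299.2°; wind correction -2.8° → command heading 296.4°, groundspeed 108.6 kt
Leg 5: desired track 205.8°; wind correction +4.4° → command heading 210.2°, groundspeed 111.8 kt
Leg 6: desired track 62.3°; wind correction -2.0° → command heading 60.3°, groundspeed 126.7 kt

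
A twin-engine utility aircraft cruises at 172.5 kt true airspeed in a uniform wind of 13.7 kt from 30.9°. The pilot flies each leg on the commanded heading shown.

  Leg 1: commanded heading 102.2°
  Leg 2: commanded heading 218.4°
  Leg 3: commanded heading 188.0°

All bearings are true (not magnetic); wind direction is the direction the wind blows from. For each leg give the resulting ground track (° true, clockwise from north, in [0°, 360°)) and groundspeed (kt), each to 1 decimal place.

Leg 1: heading 102.2°; drift +4.4° → track 106.6°, groundspeed 168.6 kt
Leg 2: heading 218.4°; drift -0.6° → track 217.8°, groundspeed 186.1 kt
Leg 3: heading 188.0°; drift +1.6° → track 189.6°, groundspeed 185.2 kt

Leg 1: track=106.6°, groundspeed=168.6 kt
Leg 2: track=217.8°, groundspeed=186.1 kt
Leg 3: track=189.6°, groundspeed=185.2 kt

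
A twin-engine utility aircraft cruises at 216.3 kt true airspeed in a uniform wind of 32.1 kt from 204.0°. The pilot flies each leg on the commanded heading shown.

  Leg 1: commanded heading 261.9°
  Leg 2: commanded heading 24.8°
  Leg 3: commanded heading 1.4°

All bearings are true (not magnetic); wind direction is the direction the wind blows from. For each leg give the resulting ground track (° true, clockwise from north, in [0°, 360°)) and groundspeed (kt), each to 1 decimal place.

Leg 1: heading 261.9°; drift +7.8° → track 269.7°, groundspeed 201.1 kt
Leg 2: heading 24.8°; drift -0.1° → track 24.7°, groundspeed 248.4 kt
Leg 3: heading 1.4°; drift +2.9° → track 4.3°, groundspeed 246.2 kt

Leg 1: track=269.7°, groundspeed=201.1 kt
Leg 2: track=24.7°, groundspeed=248.4 kt
Leg 3: track=4.3°, groundspeed=246.2 kt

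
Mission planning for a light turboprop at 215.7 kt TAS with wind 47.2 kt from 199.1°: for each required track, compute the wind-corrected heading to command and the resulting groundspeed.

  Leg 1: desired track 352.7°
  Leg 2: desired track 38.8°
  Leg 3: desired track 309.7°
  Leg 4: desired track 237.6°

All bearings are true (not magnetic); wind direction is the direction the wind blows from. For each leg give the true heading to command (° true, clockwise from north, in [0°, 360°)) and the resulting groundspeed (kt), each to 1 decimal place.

Leg 1: desired track 352.7°; wind correction -5.6° → command heading 347.1°, groundspeed 257.0 kt
Leg 2: desired track 38.8°; wind correction +4.2° → command heading 43.0°, groundspeed 259.5 kt
Leg 3: desired track 309.7°; wind correction -11.8° → command heading 297.9°, groundspeed 227.7 kt
Leg 4: desired track 237.6°; wind correction -7.8° → command heading 229.8°, groundspeed 176.8 kt

Leg 1: heading=347.1°, groundspeed=257.0 kt
Leg 2: heading=43.0°, groundspeed=259.5 kt
Leg 3: heading=297.9°, groundspeed=227.7 kt
Leg 4: heading=229.8°, groundspeed=176.8 kt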